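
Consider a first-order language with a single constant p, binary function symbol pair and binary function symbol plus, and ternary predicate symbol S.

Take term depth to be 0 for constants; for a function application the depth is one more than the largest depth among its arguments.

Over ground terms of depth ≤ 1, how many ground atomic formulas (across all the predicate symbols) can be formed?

First count ground terms of depth ≤ 1.
If N_k denotes the number of depth-≤k ground terms, the 1 constant gives N_0 = 1, and each function symbol of arity r contributes N_{k-1}^r new terms at level k: N_k = 1 + N_{k-1}^2 + N_{k-1}^2.
N_0 = 1
N_1 = 1 + 1^2 + 1^2 = 3
So |H| = 3.
Ground atoms are formed by filling each argument slot of a predicate with a term from H, so an r-ary predicate gives |H|^r atoms:
  S: 3^3 = 27
Total ground atoms: 27.

27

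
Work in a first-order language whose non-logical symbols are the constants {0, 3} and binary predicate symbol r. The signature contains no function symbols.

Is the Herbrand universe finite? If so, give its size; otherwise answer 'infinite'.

2

There are no function symbols, so every ground term is one of the 2 constants.
The Herbrand universe is {0, 3}, which is finite with 2 elements.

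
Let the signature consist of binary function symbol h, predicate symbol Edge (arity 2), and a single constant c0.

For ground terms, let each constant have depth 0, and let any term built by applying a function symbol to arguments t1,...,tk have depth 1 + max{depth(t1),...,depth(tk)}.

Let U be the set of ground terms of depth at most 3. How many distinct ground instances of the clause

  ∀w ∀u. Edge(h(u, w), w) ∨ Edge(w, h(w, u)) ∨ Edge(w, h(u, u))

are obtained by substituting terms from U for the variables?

676

Ground terms of depth ≤ 3:
  Count level by level. With function symbols h/2, the terms of depth ≤ k are the 1 constant together with each function applied to depth-≤(k−1) tuples, so N_k = 1 + N_{k-1}^2.
  N_0 = 1
  N_1 = 1 + 1^2 = 2
  N_2 = 1 + 2^2 = 5
  N_3 = 1 + 5^2 = 26
So there are 26 ground terms available for substitution.
The body mentions every one of the 2 quantified variables; since ground terms form a free algebra, no two substitutions collapse to the same formula.
Number of ground instances = 26^2 = 676.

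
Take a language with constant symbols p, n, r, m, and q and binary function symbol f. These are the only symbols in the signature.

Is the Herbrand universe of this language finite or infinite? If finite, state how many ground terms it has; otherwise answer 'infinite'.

infinite

The signature has at least one function symbol (f, arity 2) and at least one constant (p).
Iterating f gives infinitely many distinct ground terms: p, f(p, p), f(f(p, p), f(p, p)), ...
So the Herbrand universe is infinite.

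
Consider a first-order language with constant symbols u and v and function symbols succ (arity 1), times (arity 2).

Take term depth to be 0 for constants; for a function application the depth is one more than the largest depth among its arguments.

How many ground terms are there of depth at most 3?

Write N_k for the number of ground terms of depth ≤ k. A term of depth ≤ k is either a constant or a function symbol applied to arguments of depth ≤ k−1, so N_k = 2 + N_{k-1} + N_{k-1}^2.
N_0 = 2
N_1 = 2 + 2 + 2^2 = 8
N_2 = 2 + 8 + 8^2 = 74
N_3 = 2 + 74 + 74^2 = 5552

5552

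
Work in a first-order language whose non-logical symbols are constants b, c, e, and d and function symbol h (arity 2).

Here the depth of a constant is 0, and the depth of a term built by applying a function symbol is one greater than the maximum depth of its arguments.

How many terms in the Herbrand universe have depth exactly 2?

Let N_k count ground terms of depth at most k. Each non-constant term of depth ≤ k is some function symbol applied to depth-≤(k−1) arguments, giving N_k = 4 + N_{k-1}^2.
N_0 = 4
N_1 = 4 + 4^2 = 20
N_2 = 4 + 20^2 = 404
Terms of depth exactly 2: N_2 − N_1 = 404 − 20 = 384.

384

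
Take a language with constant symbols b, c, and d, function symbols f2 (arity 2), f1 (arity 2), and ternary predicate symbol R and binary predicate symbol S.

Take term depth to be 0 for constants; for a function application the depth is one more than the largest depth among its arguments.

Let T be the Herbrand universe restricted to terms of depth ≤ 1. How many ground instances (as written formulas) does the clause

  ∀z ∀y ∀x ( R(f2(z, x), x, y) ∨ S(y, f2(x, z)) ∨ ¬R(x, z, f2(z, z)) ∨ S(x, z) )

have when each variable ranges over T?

Ground terms of depth ≤ 1:
  If N_k denotes the number of depth-≤k ground terms, the 3 constants give N_0 = 3, and each function symbol of arity r contributes N_{k-1}^r new terms at level k: N_k = 3 + N_{k-1}^2 + N_{k-1}^2.
  N_0 = 3
  N_1 = 3 + 3^2 + 3^2 = 21
So there are 21 ground terms available for substitution.
The body mentions every one of the 3 quantified variables; since ground terms form a free algebra, no two substitutions collapse to the same formula.
Number of ground instances = 21^3 = 9261.

9261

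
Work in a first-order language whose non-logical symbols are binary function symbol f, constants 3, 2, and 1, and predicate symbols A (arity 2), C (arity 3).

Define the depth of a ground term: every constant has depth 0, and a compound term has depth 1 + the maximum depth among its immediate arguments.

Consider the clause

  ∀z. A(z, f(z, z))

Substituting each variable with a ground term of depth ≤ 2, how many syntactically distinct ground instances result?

Ground terms of depth ≤ 2:
  Let N_k = |{terms of depth ≤ k}|. Then N_0 = 3 and N_k = 3 + N_{k-1}^2 for k ≥ 1 (one summand per function symbol, arity giving the exponent).
  N_0 = 3
  N_1 = 3 + 3^2 = 12
  N_2 = 3 + 12^2 = 147
So there are 147 ground terms available for substitution.
The clause has 1 distinct variable (z), which appears in the body. In the free term algebra distinct substitutions yield syntactically distinct ground instances.
Number of ground instances = 147.

147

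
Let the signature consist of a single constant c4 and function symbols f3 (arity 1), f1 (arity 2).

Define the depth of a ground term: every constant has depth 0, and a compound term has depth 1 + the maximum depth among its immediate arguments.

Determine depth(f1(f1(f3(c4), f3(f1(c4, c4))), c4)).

4

depth(f3(c4)) = 1 + depth(c4) = 1 + 0 = 1
depth(f1(c4, c4)) = 1 + max(0, 0) = 1
depth(f3(f1(c4, c4))) = 1 + depth(f1(c4, c4)) = 1 + 1 = 2
depth(f1(f3(c4), f3(f1(c4, c4)))) = 1 + max(1, 2) = 3
depth(f1(f1(f3(c4), f3(f1(c4, c4))), c4)) = 1 + max(3, 0) = 4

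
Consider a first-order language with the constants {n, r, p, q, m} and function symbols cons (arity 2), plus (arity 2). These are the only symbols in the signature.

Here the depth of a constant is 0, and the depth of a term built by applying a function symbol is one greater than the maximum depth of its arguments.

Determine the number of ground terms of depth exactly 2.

Let N_k count ground terms of depth at most k. Each non-constant term of depth ≤ k is some function symbol applied to depth-≤(k−1) arguments, giving N_k = 5 + N_{k-1}^2 + N_{k-1}^2.
N_0 = 5
N_1 = 5 + 5^2 + 5^2 = 55
N_2 = 5 + 55^2 + 55^2 = 6055
Terms of depth exactly 2: N_2 − N_1 = 6055 − 55 = 6000.

6000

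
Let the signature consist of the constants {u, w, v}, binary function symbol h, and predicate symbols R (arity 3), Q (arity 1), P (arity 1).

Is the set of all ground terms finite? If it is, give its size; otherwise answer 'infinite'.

infinite

The signature has at least one function symbol (h, arity 2) and at least one constant (u).
Iterating h gives infinitely many distinct ground terms: u, h(u, u), h(h(u, u), h(u, u)), ...
So the Herbrand universe is infinite.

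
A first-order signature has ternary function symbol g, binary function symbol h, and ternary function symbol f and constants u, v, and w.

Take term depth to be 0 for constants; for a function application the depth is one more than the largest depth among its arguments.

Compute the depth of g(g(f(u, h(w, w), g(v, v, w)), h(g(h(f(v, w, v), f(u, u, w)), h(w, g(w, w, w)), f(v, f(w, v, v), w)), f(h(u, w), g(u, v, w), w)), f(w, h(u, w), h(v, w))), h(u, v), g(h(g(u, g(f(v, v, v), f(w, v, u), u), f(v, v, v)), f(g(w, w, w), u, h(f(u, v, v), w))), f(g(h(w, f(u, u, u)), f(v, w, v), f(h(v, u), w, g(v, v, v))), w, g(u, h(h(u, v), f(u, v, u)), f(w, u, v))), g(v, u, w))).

6

depth(h(w, w)) = 1 + max(0, 0) = 1
depth(g(v, v, w)) = 1 + max(0, 0, 0) = 1
depth(f(u, h(w, w), g(v, v, w))) = 1 + max(0, 1, 1) = 2
depth(f(v, w, v)) = 1 + max(0, 0, 0) = 1
depth(f(u, u, w)) = 1 + max(0, 0, 0) = 1
depth(h(f(v, w, v), f(u, u, w))) = 1 + max(1, 1) = 2
depth(g(w, w, w)) = 1 + max(0, 0, 0) = 1
depth(h(w, g(w, w, w))) = 1 + max(0, 1) = 2
depth(f(w, v, v)) = 1 + max(0, 0, 0) = 1
depth(f(v, f(w, v, v), w)) = 1 + max(0, 1, 0) = 2
depth(g(h(f(v, w, v), f(u, u, w)), h(w, g(w, w, w)), f(v, f(w, v, v), w))) = 1 + max(2, 2, 2) = 3
depth(h(u, w)) = 1 + max(0, 0) = 1
depth(g(u, v, w)) = 1 + max(0, 0, 0) = 1
depth(f(h(u, w), g(u, v, w), w)) = 1 + max(1, 1, 0) = 2
depth(h(g(h(f(v, w, v), f(u, u, w)), h(w, g(w, w, w)), f(v, f(w, v, v), w)), f(h(u, w), g(u, v, w), w))) = 1 + max(3, 2) = 4
depth(h(v, w)) = 1 + max(0, 0) = 1
depth(f(w, h(u, w), h(v, w))) = 1 + max(0, 1, 1) = 2
depth(g(f(u, h(w, w), g(v, v, w)), h(g(h(f(v, w, v), f(u, u, w)), h(w, g(w, w, w)), f(v, f(w, v, v), w)), f(h(u, w), g(u, v, w), w)), f(w, h(u, w), h(v, w)))) = 1 + max(2, 4, 2) = 5
depth(h(u, v)) = 1 + max(0, 0) = 1
depth(f(v, v, v)) = 1 + max(0, 0, 0) = 1
depth(f(w, v, u)) = 1 + max(0, 0, 0) = 1
depth(g(f(v, v, v), f(w, v, u), u)) = 1 + max(1, 1, 0) = 2
depth(g(u, g(f(v, v, v), f(w, v, u), u), f(v, v, v))) = 1 + max(0, 2, 1) = 3
depth(f(u, v, v)) = 1 + max(0, 0, 0) = 1
depth(h(f(u, v, v), w)) = 1 + max(1, 0) = 2
depth(f(g(w, w, w), u, h(f(u, v, v), w))) = 1 + max(1, 0, 2) = 3
depth(h(g(u, g(f(v, v, v), f(w, v, u), u), f(v, v, v)), f(g(w, w, w), u, h(f(u, v, v), w)))) = 1 + max(3, 3) = 4
depth(f(u, u, u)) = 1 + max(0, 0, 0) = 1
depth(h(w, f(u, u, u))) = 1 + max(0, 1) = 2
depth(h(v, u)) = 1 + max(0, 0) = 1
depth(g(v, v, v)) = 1 + max(0, 0, 0) = 1
depth(f(h(v, u), w, g(v, v, v))) = 1 + max(1, 0, 1) = 2
depth(g(h(w, f(u, u, u)), f(v, w, v), f(h(v, u), w, g(v, v, v)))) = 1 + max(2, 1, 2) = 3
depth(f(u, v, u)) = 1 + max(0, 0, 0) = 1
depth(h(h(u, v), f(u, v, u))) = 1 + max(1, 1) = 2
depth(f(w, u, v)) = 1 + max(0, 0, 0) = 1
depth(g(u, h(h(u, v), f(u, v, u)), f(w, u, v))) = 1 + max(0, 2, 1) = 3
depth(f(g(h(w, f(u, u, u)), f(v, w, v), f(h(v, u), w, g(v, v, v))), w, g(u, h(h(u, v), f(u, v, u)), f(w, u, v)))) = 1 + max(3, 0, 3) = 4
depth(g(v, u, w)) = 1 + max(0, 0, 0) = 1
depth(g(h(g(u, g(f(v, v, v), f(w, v, u), u), f(v, v, v)), f(g(w, w, w), u, h(f(u, v, v), w))), f(g(h(w, f(u, u, u)), f(v, w, v), f(h(v, u), w, g(v, v, v))), w, g(u, h(h(u, v), f(u, v, u)), f(w, u, v))), g(v, u, w))) = 1 + max(4, 4, 1) = 5
depth(g(g(f(u, h(w, w), g(v, v, w)), h(g(h(f(v, w, v), f(u, u, w)), h(w, g(w, w, w)), f(v, f(w, v, v), w)), f(h(u, w), g(u, v, w), w)), f(w, h(u, w), h(v, w))), h(u, v), g(h(g(u, g(f(v, v, v), f(w, v, u), u), f(v, v, v)), f(g(w, w, w), u, h(f(u, v, v), w))), f(g(h(w, f(u, u, u)), f(v, w, v), f(h(v, u), w, g(v, v, v))), w, g(u, h(h(u, v), f(u, v, u)), f(w, u, v))), g(v, u, w)))) = 1 + max(5, 1, 5) = 6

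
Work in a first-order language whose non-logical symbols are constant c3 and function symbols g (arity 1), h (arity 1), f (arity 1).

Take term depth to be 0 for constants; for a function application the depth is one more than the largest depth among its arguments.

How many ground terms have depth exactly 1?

If N_k denotes the number of depth-≤k ground terms, the 1 constant gives N_0 = 1, and each function symbol of arity r contributes N_{k-1}^r new terms at level k: N_k = 1 + N_{k-1} + N_{k-1} + N_{k-1}.
N_0 = 1
N_1 = 1 + 1 + 1 + 1 = 4
Terms of depth exactly 1: N_1 − N_0 = 4 − 1 = 3.

3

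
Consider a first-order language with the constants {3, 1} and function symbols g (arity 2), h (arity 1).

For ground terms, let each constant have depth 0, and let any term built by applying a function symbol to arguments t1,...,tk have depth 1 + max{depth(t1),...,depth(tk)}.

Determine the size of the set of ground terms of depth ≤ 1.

Let N_k = |{terms of depth ≤ k}|. Then N_0 = 2 and N_k = 2 + N_{k-1}^2 + N_{k-1} for k ≥ 1 (one summand per function symbol, arity giving the exponent).
N_0 = 2
N_1 = 2 + 2^2 + 2 = 8
Explicitly: 3, 1, g(3, 3), g(3, 1), g(1, 3), g(1, 1), h(3), h(1).

8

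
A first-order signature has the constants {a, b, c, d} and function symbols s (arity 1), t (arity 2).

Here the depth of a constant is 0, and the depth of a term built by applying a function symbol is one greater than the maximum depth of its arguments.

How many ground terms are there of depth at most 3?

Let N_k = |{terms of depth ≤ k}|. Then N_0 = 4 and N_k = 4 + N_{k-1} + N_{k-1}^2 for k ≥ 1 (one summand per function symbol, arity giving the exponent).
N_0 = 4
N_1 = 4 + 4 + 4^2 = 24
N_2 = 4 + 24 + 24^2 = 604
N_3 = 4 + 604 + 604^2 = 365424

365424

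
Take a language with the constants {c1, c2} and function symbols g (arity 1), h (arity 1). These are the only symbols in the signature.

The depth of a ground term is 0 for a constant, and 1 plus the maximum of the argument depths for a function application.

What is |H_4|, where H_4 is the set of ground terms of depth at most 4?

Write N_k for the number of ground terms of depth ≤ k. A term of depth ≤ k is either a constant or a function symbol applied to arguments of depth ≤ k−1, so N_k = 2 + N_{k-1} + N_{k-1}.
N_0 = 2
N_1 = 2 + 2 + 2 = 6
N_2 = 2 + 6 + 6 = 14
N_3 = 2 + 14 + 14 = 30
N_4 = 2 + 30 + 30 = 62

62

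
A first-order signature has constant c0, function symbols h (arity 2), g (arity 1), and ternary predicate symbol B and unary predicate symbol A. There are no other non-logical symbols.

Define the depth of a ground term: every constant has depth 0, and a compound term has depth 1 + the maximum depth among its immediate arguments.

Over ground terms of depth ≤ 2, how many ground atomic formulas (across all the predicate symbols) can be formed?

2210

First count ground terms of depth ≤ 2.
Write N_k for the number of ground terms of depth ≤ k. A term of depth ≤ k is either a constant or a function symbol applied to arguments of depth ≤ k−1, so N_k = 1 + N_{k-1}^2 + N_{k-1}.
N_0 = 1
N_1 = 1 + 1^2 + 1 = 3
N_2 = 1 + 3^2 + 3 = 13
So |H| = 13.
For each predicate symbol, the number of ground atoms is |H| raised to its arity; summing:
  B: 13^3 = 2197;  A: 13
Total ground atoms: 2197 + 13 = 2210.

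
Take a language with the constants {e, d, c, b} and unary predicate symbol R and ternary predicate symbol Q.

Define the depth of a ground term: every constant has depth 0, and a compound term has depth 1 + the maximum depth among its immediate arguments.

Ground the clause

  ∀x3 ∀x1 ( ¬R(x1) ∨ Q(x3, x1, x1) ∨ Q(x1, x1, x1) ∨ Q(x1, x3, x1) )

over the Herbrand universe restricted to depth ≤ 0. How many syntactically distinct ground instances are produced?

Ground terms of depth ≤ 0:
  With no function symbols every ground term is a constant, so there are exactly 4 ground terms at every depth bound.
  N_0 = 4
  Explicitly: e, d, c, b.
So there are 4 ground terms available for substitution.
The clause has 2 distinct variables (x3, x1), each appearing in the body. In the free term algebra distinct substitutions yield syntactically distinct ground instances.
Number of ground instances = 4^2 = 16.

16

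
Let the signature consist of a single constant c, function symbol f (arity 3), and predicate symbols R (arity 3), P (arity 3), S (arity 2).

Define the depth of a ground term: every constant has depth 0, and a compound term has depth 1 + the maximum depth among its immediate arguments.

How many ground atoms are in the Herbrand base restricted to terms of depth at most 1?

20

First count ground terms of depth ≤ 1.
Count level by level. With function symbols f/3, the terms of depth ≤ k are the 1 constant together with each function applied to depth-≤(k−1) tuples, so N_k = 1 + N_{k-1}^3.
N_0 = 1
N_1 = 1 + 1^3 = 2
Explicitly: c, f(c, c, c).
So |H| = 2.
For each predicate symbol, the number of ground atoms is |H| raised to its arity; summing:
  R: 2^3 = 8;  P: 2^3 = 8;  S: 2^2 = 4
Total ground atoms: 8 + 8 + 4 = 20.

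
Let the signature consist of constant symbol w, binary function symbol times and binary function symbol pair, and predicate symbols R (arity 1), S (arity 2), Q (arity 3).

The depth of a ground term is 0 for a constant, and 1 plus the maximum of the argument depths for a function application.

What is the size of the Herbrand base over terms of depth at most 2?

7239

First count ground terms of depth ≤ 2.
If N_k denotes the number of depth-≤k ground terms, the 1 constant gives N_0 = 1, and each function symbol of arity r contributes N_{k-1}^r new terms at level k: N_k = 1 + N_{k-1}^2 + N_{k-1}^2.
N_0 = 1
N_1 = 1 + 1^2 + 1^2 = 3
N_2 = 1 + 3^2 + 3^2 = 19
So |H| = 19.
Ground atoms are formed by filling each argument slot of a predicate with a term from H, so an r-ary predicate gives |H|^r atoms:
  R: 19;  S: 19^2 = 361;  Q: 19^3 = 6859
Total ground atoms: 19 + 361 + 6859 = 7239.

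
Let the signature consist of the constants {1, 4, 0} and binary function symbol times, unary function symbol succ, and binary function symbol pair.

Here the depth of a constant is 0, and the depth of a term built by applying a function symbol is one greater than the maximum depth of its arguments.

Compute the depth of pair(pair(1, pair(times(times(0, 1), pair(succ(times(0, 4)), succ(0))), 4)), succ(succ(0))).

7

depth(times(0, 1)) = 1 + max(0, 0) = 1
depth(times(0, 4)) = 1 + max(0, 0) = 1
depth(succ(times(0, 4))) = 1 + depth(times(0, 4)) = 1 + 1 = 2
depth(succ(0)) = 1 + depth(0) = 1 + 0 = 1
depth(pair(succ(times(0, 4)), succ(0))) = 1 + max(2, 1) = 3
depth(times(times(0, 1), pair(succ(times(0, 4)), succ(0)))) = 1 + max(1, 3) = 4
depth(pair(times(times(0, 1), pair(succ(times(0, 4)), succ(0))), 4)) = 1 + max(4, 0) = 5
depth(pair(1, pair(times(times(0, 1), pair(succ(times(0, 4)), succ(0))), 4))) = 1 + max(0, 5) = 6
depth(succ(succ(0))) = 1 + depth(succ(0)) = 1 + 1 = 2
depth(pair(pair(1, pair(times(times(0, 1), pair(succ(times(0, 4)), succ(0))), 4)), succ(succ(0)))) = 1 + max(6, 2) = 7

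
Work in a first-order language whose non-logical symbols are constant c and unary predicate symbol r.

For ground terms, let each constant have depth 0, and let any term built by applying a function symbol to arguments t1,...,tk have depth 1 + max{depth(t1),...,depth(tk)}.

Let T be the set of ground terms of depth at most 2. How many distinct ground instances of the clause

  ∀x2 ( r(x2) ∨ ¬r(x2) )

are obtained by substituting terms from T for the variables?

1

Ground terms of depth ≤ 2:
  With no function symbols every ground term is a constant, so there is exactly 1 ground term at every depth bound.
  N_0 = 1
  N_1 = 1
  N_2 = 1
  Explicitly: c.
So there is exactly 1 ground term available for substitution.
The clause has 1 distinct variable (x2), which appears in the body. In the free term algebra distinct substitutions yield syntactically distinct ground instances.
Number of ground instances = 1.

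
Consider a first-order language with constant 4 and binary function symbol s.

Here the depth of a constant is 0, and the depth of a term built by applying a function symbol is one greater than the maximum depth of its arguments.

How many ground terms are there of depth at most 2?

5

Let N_k = |{terms of depth ≤ k}|. Then N_0 = 1 and N_k = 1 + N_{k-1}^2 for k ≥ 1 (one summand per function symbol, arity giving the exponent).
N_0 = 1
N_1 = 1 + 1^2 = 2
N_2 = 1 + 2^2 = 5
Explicitly: 4, s(4, 4), s(4, s(4, 4)), s(s(4, 4), 4), s(s(4, 4), s(4, 4)).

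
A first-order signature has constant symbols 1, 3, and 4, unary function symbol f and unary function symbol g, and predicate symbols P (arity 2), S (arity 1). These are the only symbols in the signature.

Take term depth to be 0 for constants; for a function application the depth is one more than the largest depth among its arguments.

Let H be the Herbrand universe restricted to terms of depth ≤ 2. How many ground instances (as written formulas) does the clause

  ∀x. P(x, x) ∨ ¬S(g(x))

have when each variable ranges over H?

21

Ground terms of depth ≤ 2:
  Write N_k for the number of ground terms of depth ≤ k. A term of depth ≤ k is either a constant or a function symbol applied to arguments of depth ≤ k−1, so N_k = 3 + N_{k-1} + N_{k-1}.
  N_0 = 3
  N_1 = 3 + 3 + 3 = 9
  N_2 = 3 + 9 + 9 = 21
So there are 21 ground terms available for substitution.
The clause has 1 distinct variable (x), which appears in the body. In the free term algebra distinct substitutions yield syntactically distinct ground instances.
Number of ground instances = 21.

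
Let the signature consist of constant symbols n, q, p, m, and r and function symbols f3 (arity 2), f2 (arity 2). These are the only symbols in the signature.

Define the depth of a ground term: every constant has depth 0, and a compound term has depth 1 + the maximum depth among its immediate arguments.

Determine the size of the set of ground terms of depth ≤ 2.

Let N_k = |{terms of depth ≤ k}|. Then N_0 = 5 and N_k = 5 + N_{k-1}^2 + N_{k-1}^2 for k ≥ 1 (one summand per function symbol, arity giving the exponent).
N_0 = 5
N_1 = 5 + 5^2 + 5^2 = 55
N_2 = 5 + 55^2 + 55^2 = 6055

6055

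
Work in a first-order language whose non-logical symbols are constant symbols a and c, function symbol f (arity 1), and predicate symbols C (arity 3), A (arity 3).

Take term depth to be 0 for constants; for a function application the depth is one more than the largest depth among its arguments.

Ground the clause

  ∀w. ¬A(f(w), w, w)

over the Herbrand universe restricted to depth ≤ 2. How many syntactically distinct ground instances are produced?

Ground terms of depth ≤ 2:
  Count level by level. With function symbols f/1, the terms of depth ≤ k are the 2 constants together with each function applied to depth-≤(k−1) tuples, so N_k = 2 + N_{k-1}.
  N_0 = 2
  N_1 = 2 + 2 = 4
  N_2 = 2 + 4 = 6
  Explicitly: a, c, f(a), f(c), f(f(a)), f(f(c)).
So there are 6 ground terms available for substitution.
There is 1 variable to instantiate (w),  occurring in at least one literal, so different choices give different ground instances.
Number of ground instances = 6.

6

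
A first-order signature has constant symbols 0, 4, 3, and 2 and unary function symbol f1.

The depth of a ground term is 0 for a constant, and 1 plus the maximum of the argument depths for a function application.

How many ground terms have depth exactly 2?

4

Count level by level. With function symbols f1/1, the terms of depth ≤ k are the 4 constants together with each function applied to depth-≤(k−1) tuples, so N_k = 4 + N_{k-1}.
N_0 = 4
N_1 = 4 + 4 = 8
N_2 = 4 + 8 = 12
Terms of depth exactly 2: N_2 − N_1 = 12 − 8 = 4.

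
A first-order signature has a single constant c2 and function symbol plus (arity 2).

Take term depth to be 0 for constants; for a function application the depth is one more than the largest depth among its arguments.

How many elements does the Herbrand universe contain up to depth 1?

2

Let N_k = |{terms of depth ≤ k}|. Then N_0 = 1 and N_k = 1 + N_{k-1}^2 for k ≥ 1 (one summand per function symbol, arity giving the exponent).
N_0 = 1
N_1 = 1 + 1^2 = 2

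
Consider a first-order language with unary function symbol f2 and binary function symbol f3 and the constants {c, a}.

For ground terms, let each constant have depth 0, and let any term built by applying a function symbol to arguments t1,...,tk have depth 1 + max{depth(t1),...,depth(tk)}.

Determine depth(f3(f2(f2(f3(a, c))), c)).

4

depth(f3(a, c)) = 1 + max(0, 0) = 1
depth(f2(f3(a, c))) = 1 + depth(f3(a, c)) = 1 + 1 = 2
depth(f2(f2(f3(a, c)))) = 1 + depth(f2(f3(a, c))) = 1 + 2 = 3
depth(f3(f2(f2(f3(a, c))), c)) = 1 + max(3, 0) = 4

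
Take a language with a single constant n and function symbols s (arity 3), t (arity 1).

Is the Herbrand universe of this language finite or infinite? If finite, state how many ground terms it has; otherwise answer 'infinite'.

infinite

The signature has at least one function symbol (s, arity 3) and at least one constant (n).
Iterating s gives infinitely many distinct ground terms: n, s(n, n, n), s(s(n, n, n), s(n, n, n), s(n, n, n)), ...
So the Herbrand universe is infinite.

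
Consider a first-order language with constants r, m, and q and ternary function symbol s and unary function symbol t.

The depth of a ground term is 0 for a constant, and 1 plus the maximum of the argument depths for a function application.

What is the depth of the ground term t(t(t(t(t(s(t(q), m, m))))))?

depth(t(q)) = 1 + depth(q) = 1 + 0 = 1
depth(s(t(q), m, m)) = 1 + max(1, 0, 0) = 2
depth(t(s(t(q), m, m))) = 1 + depth(s(t(q), m, m)) = 1 + 2 = 3
depth(t(t(s(t(q), m, m)))) = 1 + depth(t(s(t(q), m, m))) = 1 + 3 = 4
depth(t(t(t(s(t(q), m, m))))) = 1 + depth(t(t(s(t(q), m, m)))) = 1 + 4 = 5
depth(t(t(t(t(s(t(q), m, m)))))) = 1 + depth(t(t(t(s(t(q), m, m))))) = 1 + 5 = 6
depth(t(t(t(t(t(s(t(q), m, m))))))) = 1 + depth(t(t(t(t(s(t(q), m, m)))))) = 1 + 6 = 7

7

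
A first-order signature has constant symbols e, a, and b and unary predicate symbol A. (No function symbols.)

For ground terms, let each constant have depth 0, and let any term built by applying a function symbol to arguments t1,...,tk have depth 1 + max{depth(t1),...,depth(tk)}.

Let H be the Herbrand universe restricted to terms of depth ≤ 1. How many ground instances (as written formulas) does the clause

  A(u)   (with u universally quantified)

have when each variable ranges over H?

3

Ground terms of depth ≤ 1:
  With no function symbols every ground term is a constant, so there are exactly 3 ground terms at every depth bound.
  N_0 = 3
  N_1 = 3
So there are 3 ground terms available for substitution.
The body mentions the single quantified variable u; since ground terms form a free algebra, no two substitutions collapse to the same formula.
Number of ground instances = 3.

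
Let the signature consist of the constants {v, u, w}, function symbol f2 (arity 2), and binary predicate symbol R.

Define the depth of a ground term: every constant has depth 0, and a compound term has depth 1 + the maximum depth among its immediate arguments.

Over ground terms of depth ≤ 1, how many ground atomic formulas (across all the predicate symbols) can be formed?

144

First count ground terms of depth ≤ 1.
Count level by level. With function symbols f2/2, the terms of depth ≤ k are the 3 constants together with each function applied to depth-≤(k−1) tuples, so N_k = 3 + N_{k-1}^2.
N_0 = 3
N_1 = 3 + 3^2 = 12
Explicitly: v, u, w, f2(v, v), f2(v, u), f2(v, w), f2(u, v), f2(u, u), f2(u, w), f2(w, v), f2(w, u), f2(w, w).
So |H| = 12.
For each predicate symbol, the number of ground atoms is |H| raised to its arity; summing:
  R: 12^2 = 144
Total ground atoms: 144.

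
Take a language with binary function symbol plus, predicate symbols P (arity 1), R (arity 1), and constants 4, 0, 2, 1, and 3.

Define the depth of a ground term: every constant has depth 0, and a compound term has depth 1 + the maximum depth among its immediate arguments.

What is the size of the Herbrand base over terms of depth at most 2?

First count ground terms of depth ≤ 2.
Count level by level. With function symbols plus/2, the terms of depth ≤ k are the 5 constants together with each function applied to depth-≤(k−1) tuples, so N_k = 5 + N_{k-1}^2.
N_0 = 5
N_1 = 5 + 5^2 = 30
N_2 = 5 + 30^2 = 905
So |H| = 905.
Ground atoms are formed by filling each argument slot of a predicate with a term from H, so an r-ary predicate gives |H|^r atoms:
  P: 905;  R: 905
Total ground atoms: 905 + 905 = 1810.

1810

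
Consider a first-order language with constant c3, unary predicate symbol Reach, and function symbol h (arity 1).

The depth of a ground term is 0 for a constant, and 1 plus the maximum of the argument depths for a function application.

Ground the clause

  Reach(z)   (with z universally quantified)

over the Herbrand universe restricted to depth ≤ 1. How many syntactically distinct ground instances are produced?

Ground terms of depth ≤ 1:
  If N_k denotes the number of depth-≤k ground terms, the 1 constant gives N_0 = 1, and each function symbol of arity r contributes N_{k-1}^r new terms at level k: N_k = 1 + N_{k-1}.
  N_0 = 1
  N_1 = 1 + 1 = 2
So there are 2 ground terms available for substitution.
The variable z ranges independently over the available ground terms, and distinct assignments produce distinct instances.
Number of ground instances = 2.

2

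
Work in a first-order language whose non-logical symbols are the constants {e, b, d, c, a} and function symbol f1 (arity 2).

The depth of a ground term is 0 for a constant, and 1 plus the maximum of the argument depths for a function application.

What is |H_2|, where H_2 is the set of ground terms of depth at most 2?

905

Count level by level. With function symbols f1/2, the terms of depth ≤ k are the 5 constants together with each function applied to depth-≤(k−1) tuples, so N_k = 5 + N_{k-1}^2.
N_0 = 5
N_1 = 5 + 5^2 = 30
N_2 = 5 + 30^2 = 905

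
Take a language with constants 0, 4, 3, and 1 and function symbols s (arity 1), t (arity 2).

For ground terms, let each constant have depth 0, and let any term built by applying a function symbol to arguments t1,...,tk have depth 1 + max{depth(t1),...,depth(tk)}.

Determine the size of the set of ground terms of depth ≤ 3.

365424

If N_k denotes the number of depth-≤k ground terms, the 4 constants give N_0 = 4, and each function symbol of arity r contributes N_{k-1}^r new terms at level k: N_k = 4 + N_{k-1} + N_{k-1}^2.
N_0 = 4
N_1 = 4 + 4 + 4^2 = 24
N_2 = 4 + 24 + 24^2 = 604
N_3 = 4 + 604 + 604^2 = 365424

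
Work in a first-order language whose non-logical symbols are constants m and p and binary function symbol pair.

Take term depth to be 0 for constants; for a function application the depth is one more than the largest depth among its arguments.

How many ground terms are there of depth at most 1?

Write N_k for the number of ground terms of depth ≤ k. A term of depth ≤ k is either a constant or a function symbol applied to arguments of depth ≤ k−1, so N_k = 2 + N_{k-1}^2.
N_0 = 2
N_1 = 2 + 2^2 = 6

6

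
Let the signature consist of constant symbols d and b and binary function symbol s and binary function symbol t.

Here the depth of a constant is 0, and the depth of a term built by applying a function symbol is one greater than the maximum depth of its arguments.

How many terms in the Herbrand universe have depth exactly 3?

Count level by level. With function symbols s/2, t/2, the terms of depth ≤ k are the 2 constants together with each function applied to depth-≤(k−1) tuples, so N_k = 2 + N_{k-1}^2 + N_{k-1}^2.
N_0 = 2
N_1 = 2 + 2^2 + 2^2 = 10
N_2 = 2 + 10^2 + 10^2 = 202
N_3 = 2 + 202^2 + 202^2 = 81610
Terms of depth exactly 3: N_3 − N_2 = 81610 − 202 = 81408.

81408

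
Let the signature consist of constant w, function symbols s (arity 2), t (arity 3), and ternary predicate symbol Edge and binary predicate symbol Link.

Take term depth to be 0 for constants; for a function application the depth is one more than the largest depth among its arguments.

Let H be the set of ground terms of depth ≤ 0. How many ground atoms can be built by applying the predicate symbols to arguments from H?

First count ground terms of depth ≤ 0.
Count level by level. With function symbols s/2, t/3, the terms of depth ≤ k are the 1 constant together with each function applied to depth-≤(k−1) tuples, so N_k = 1 + N_{k-1}^2 + N_{k-1}^3.
N_0 = 1
Explicitly: w.
So |H| = 1.
Ground atoms are formed by filling each argument slot of a predicate with a term from H, so an r-ary predicate gives |H|^r atoms:
  Edge: 1^3 = 1;  Link: 1^2 = 1
Total ground atoms: 1 + 1 = 2.

2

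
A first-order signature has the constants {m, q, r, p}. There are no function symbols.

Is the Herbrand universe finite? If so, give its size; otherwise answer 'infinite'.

4

There are no function symbols, so every ground term is one of the 4 constants.
The Herbrand universe is {m, q, r, p}, which is finite with 4 elements.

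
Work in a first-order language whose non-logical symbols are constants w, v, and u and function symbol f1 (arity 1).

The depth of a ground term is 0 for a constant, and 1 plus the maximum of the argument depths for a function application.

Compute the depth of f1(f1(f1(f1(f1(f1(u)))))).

6

depth(f1(u)) = 1 + depth(u) = 1 + 0 = 1
depth(f1(f1(u))) = 1 + depth(f1(u)) = 1 + 1 = 2
depth(f1(f1(f1(u)))) = 1 + depth(f1(f1(u))) = 1 + 2 = 3
depth(f1(f1(f1(f1(u))))) = 1 + depth(f1(f1(f1(u)))) = 1 + 3 = 4
depth(f1(f1(f1(f1(f1(u)))))) = 1 + depth(f1(f1(f1(f1(u))))) = 1 + 4 = 5
depth(f1(f1(f1(f1(f1(f1(u))))))) = 1 + depth(f1(f1(f1(f1(f1(u)))))) = 1 + 5 = 6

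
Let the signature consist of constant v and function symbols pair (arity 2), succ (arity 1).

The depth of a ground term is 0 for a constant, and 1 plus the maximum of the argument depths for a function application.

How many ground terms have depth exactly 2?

10

Write N_k for the number of ground terms of depth ≤ k. A term of depth ≤ k is either a constant or a function symbol applied to arguments of depth ≤ k−1, so N_k = 1 + N_{k-1}^2 + N_{k-1}.
N_0 = 1
N_1 = 1 + 1^2 + 1 = 3
N_2 = 1 + 3^2 + 3 = 13
Terms of depth exactly 2: N_2 − N_1 = 13 − 3 = 10.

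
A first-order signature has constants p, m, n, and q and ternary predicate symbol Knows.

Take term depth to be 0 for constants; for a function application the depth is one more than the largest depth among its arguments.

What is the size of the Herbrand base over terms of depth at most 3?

First count ground terms of depth ≤ 3.
With no function symbols every ground term is a constant, so there are exactly 4 ground terms at every depth bound.
N_0 = 4
N_1 = 4
N_2 = 4
N_3 = 4
Explicitly: p, m, n, q.
So |H| = 4.
For each predicate symbol, the number of ground atoms is |H| raised to its arity; summing:
  Knows: 4^3 = 64
Total ground atoms: 64.

64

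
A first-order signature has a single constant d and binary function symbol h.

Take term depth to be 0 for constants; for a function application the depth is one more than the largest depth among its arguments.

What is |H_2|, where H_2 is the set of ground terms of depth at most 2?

Write N_k for the number of ground terms of depth ≤ k. A term of depth ≤ k is either a constant or a function symbol applied to arguments of depth ≤ k−1, so N_k = 1 + N_{k-1}^2.
N_0 = 1
N_1 = 1 + 1^2 = 2
N_2 = 1 + 2^2 = 5
Explicitly: d, h(d, d), h(d, h(d, d)), h(h(d, d), d), h(h(d, d), h(d, d)).

5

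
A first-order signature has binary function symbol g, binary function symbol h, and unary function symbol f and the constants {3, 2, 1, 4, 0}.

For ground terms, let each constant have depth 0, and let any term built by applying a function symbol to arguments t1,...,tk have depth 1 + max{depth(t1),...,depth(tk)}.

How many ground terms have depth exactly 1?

55

If N_k denotes the number of depth-≤k ground terms, the 5 constants give N_0 = 5, and each function symbol of arity r contributes N_{k-1}^r new terms at level k: N_k = 5 + N_{k-1}^2 + N_{k-1}^2 + N_{k-1}.
N_0 = 5
N_1 = 5 + 5^2 + 5^2 + 5 = 60
Terms of depth exactly 1: N_1 − N_0 = 60 − 5 = 55.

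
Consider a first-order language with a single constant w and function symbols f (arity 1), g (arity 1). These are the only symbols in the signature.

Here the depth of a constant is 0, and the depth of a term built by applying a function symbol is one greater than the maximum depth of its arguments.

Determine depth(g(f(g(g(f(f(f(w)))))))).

7

depth(f(w)) = 1 + depth(w) = 1 + 0 = 1
depth(f(f(w))) = 1 + depth(f(w)) = 1 + 1 = 2
depth(f(f(f(w)))) = 1 + depth(f(f(w))) = 1 + 2 = 3
depth(g(f(f(f(w))))) = 1 + depth(f(f(f(w)))) = 1 + 3 = 4
depth(g(g(f(f(f(w)))))) = 1 + depth(g(f(f(f(w))))) = 1 + 4 = 5
depth(f(g(g(f(f(f(w))))))) = 1 + depth(g(g(f(f(f(w)))))) = 1 + 5 = 6
depth(g(f(g(g(f(f(f(w)))))))) = 1 + depth(f(g(g(f(f(f(w))))))) = 1 + 6 = 7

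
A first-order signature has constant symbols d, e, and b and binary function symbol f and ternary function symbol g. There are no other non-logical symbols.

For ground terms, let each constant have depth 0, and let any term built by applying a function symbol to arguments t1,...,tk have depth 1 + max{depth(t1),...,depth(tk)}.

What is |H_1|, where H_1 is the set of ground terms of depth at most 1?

39

If N_k denotes the number of depth-≤k ground terms, the 3 constants give N_0 = 3, and each function symbol of arity r contributes N_{k-1}^r new terms at level k: N_k = 3 + N_{k-1}^2 + N_{k-1}^3.
N_0 = 3
N_1 = 3 + 3^2 + 3^3 = 39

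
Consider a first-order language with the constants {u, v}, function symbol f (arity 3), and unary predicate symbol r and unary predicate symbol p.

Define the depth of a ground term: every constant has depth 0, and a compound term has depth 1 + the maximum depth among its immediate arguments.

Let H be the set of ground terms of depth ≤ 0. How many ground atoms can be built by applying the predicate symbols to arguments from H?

4

First count ground terms of depth ≤ 0.
Write N_k for the number of ground terms of depth ≤ k. A term of depth ≤ k is either a constant or a function symbol applied to arguments of depth ≤ k−1, so N_k = 2 + N_{k-1}^3.
N_0 = 2
Explicitly: u, v.
So |H| = 2.
A ground atom is a predicate applied to a tuple of terms from H, so the count is the sum over predicates of |H|^arity:
  r: 2;  p: 2
Total ground atoms: 2 + 2 = 4.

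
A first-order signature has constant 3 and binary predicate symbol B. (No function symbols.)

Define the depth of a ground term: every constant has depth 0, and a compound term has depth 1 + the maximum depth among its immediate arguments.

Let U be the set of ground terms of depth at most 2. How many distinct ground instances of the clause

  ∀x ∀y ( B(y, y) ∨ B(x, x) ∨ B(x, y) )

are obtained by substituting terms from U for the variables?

1

Ground terms of depth ≤ 2:
  With no function symbols every ground term is a constant, so there is exactly 1 ground term at every depth bound.
  N_0 = 1
  N_1 = 1
  N_2 = 1
  Explicitly: 3.
So there is exactly 1 ground term available for substitution.
The clause has 2 distinct variables (x, y), each appearing in the body. In the free term algebra distinct substitutions yield syntactically distinct ground instances.
Number of ground instances = 1^2 = 1.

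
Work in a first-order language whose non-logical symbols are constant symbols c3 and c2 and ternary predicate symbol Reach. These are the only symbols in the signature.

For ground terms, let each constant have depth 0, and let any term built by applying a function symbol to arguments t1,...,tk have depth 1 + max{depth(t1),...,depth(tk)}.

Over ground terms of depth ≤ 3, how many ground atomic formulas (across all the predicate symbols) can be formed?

8

First count ground terms of depth ≤ 3.
With no function symbols every ground term is a constant, so there are exactly 2 ground terms at every depth bound.
N_0 = 2
N_1 = 2
N_2 = 2
N_3 = 2
Explicitly: c3, c2.
So |H| = 2.
Ground atoms are formed by filling each argument slot of a predicate with a term from H, so an r-ary predicate gives |H|^r atoms:
  Reach: 2^3 = 8
Total ground atoms: 8.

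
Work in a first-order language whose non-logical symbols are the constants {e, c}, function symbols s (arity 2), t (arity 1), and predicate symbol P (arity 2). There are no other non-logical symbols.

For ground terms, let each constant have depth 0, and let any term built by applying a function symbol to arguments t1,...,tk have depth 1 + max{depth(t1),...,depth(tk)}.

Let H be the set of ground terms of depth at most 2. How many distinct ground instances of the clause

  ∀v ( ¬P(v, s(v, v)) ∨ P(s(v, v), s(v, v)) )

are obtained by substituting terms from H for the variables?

Ground terms of depth ≤ 2:
  Write N_k for the number of ground terms of depth ≤ k. A term of depth ≤ k is either a constant or a function symbol applied to arguments of depth ≤ k−1, so N_k = 2 + N_{k-1}^2 + N_{k-1}.
  N_0 = 2
  N_1 = 2 + 2^2 + 2 = 8
  N_2 = 2 + 8^2 + 8 = 74
So there are 74 ground terms available for substitution.
The variable v ranges independently over the available ground terms, and distinct assignments produce distinct instances.
Number of ground instances = 74.

74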